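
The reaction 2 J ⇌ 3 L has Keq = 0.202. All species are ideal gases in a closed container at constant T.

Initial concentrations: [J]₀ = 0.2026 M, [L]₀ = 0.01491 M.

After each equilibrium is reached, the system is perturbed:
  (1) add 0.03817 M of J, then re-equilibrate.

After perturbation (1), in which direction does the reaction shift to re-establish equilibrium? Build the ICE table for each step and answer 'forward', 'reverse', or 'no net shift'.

Q₀ = 8.0752e-05 vs Keq = 0.202 ⇒ Q<K, forward
Step 1:
                  J         L
  I          0.2026   0.01491
  C        -0.08432    0.1265
  E          0.1183    0.1414
  solve Keq expr → x = 0.04216; check Q = 0.202
Then add 0.03817 M of J.
Step 2:
                  J         L
  I          0.1565    0.1414
  C        -0.01296   0.01944
  E          0.1435    0.1608
  solve Keq expr → x = 0.006479; check Q = 0.202

Direction: forward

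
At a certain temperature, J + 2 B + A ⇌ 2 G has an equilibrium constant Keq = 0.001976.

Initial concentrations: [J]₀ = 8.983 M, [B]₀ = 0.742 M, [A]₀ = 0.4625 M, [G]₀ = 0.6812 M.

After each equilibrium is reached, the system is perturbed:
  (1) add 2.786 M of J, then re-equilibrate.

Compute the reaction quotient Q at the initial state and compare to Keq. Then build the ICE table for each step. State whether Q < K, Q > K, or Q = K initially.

Q₀ = 0.2029 vs Keq = 0.001976 ⇒ Q>K, reverse
Step 1:
                   J          B          A          G
  I            8.983      0.742     0.4625     0.6812
  C           0.2669     0.5339     0.2669    -0.5339
  E             9.25      1.276     0.7294     0.1473
  solve Keq expr → x = -0.2669; check Q = 0.001976
Then add 2.786 M of J.
Step 2:
                   J          B          A          G
  I            12.04      1.276     0.7294     0.1473
  C        -0.008694   -0.01739  -0.008694    0.01739
  E            12.03      1.258     0.7207     0.1647
  solve Keq expr → x = 0.008694; check Q = 0.001976

Q₀ = 0.2029; Q > K (proceeds reverse)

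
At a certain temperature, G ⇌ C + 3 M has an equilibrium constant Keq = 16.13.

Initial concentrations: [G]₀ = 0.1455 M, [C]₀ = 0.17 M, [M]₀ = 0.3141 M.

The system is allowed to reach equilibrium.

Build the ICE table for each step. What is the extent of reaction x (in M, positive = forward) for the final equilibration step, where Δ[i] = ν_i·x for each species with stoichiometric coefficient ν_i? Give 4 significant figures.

Q₀ = 0.03621 vs Keq = 16.13 ⇒ Q<K, forward
Step 1:
                   G          C          M
  init        0.1455       0.17     0.3141
  Δ          -0.1381     0.1381     0.4143
  eq        0.007384     0.3081     0.7284
  solve Keq expr → x = 0.1381; check Q = 16.13

x = 0.1381 M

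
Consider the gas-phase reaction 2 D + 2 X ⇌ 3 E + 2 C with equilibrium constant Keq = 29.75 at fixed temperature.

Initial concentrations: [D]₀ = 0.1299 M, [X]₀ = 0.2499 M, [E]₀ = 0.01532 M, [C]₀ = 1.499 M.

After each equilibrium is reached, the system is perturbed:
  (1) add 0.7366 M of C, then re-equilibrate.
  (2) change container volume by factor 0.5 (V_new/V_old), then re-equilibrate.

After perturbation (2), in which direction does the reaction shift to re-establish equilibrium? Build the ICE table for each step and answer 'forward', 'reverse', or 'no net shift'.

Direction: reverse

Q₀ = 0.007667 vs Keq = 29.75 ⇒ Q<K, forward
Step 1:
                   D          X          E          C
  Initial     0.1299     0.2499    0.01532      1.499
  Change     -0.0674    -0.0674     0.1011     0.0674
  Equil       0.0625     0.1825     0.1164      1.566
  solve Keq expr → x = 0.0337; check Q = 29.75
Then add 0.7366 M of C.
Step 2:
                   D          X          E          C
  Initial     0.0625     0.1825     0.1164      2.303
  Change    0.009336   0.009336     -0.014  -0.009336
  Equil      0.07184     0.1918     0.1024      2.294
  solve Keq expr → x = -0.004668; check Q = 29.75
Then change container volume by factor 0.5 (V_new/V_old).
Step 3:
                   D          X          E          C
  Initial     0.1437     0.3837     0.2048      4.587
  Change     0.01645    0.01645   -0.02468   -0.01645
  Equil       0.1601     0.4001     0.1801      4.571
  solve Keq expr → x = -0.008226; check Q = 29.75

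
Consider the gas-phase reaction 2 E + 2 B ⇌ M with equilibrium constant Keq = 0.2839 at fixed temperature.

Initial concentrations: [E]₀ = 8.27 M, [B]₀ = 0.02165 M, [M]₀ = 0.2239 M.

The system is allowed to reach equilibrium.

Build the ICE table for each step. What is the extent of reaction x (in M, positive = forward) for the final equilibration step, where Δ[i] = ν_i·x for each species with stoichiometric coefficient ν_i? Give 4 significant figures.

Q₀ = 6.984 vs Keq = 0.2839 ⇒ Q>K, reverse
Step 1:
                    E           B           M
  I              8.27     0.02165      0.2239
  C           0.07539     0.07539     -0.0377
  E             8.345     0.09704      0.1862
  solve Keq expr → x = -0.0377; check Q = 0.2839

x = -0.0377 M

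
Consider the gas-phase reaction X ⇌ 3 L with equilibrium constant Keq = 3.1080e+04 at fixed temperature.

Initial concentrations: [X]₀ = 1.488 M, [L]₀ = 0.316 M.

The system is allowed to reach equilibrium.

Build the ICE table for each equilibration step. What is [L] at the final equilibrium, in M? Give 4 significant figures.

Q₀ = 0.02121 vs Keq = 3.1080e+04 ⇒ Q<K, forward
Step 1:
                   X          L
  init         1.488      0.316
  Δ           -1.485      4.454
  eq        0.003491       4.77
  solve Keq expr → x = 1.485; check Q = 3.1080e+04

[L]_eq = 4.77 M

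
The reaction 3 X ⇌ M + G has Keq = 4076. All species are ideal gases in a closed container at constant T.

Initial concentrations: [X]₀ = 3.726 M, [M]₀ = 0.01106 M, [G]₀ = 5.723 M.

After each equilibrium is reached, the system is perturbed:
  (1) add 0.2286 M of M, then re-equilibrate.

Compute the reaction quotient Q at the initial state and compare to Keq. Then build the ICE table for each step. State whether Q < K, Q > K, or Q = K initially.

Q₀ = 0.001224 vs Keq = 4076 ⇒ Q<K, forward
Step 1:
                   X          M          G
  I            3.726    0.01106      5.723
  C           -3.599        1.2        1.2
  E           0.1272      1.211      6.923
  solve Keq expr → x = 1.2; check Q = 4076
Then add 0.2286 M of M.
Step 2:
                   X          M          G
  I           0.1272      1.439      6.923
  C         0.007453  -0.002484  -0.002484
  E           0.1346      1.437       6.92
  solve Keq expr → x = -0.002484; check Q = 4076

Q₀ = 0.001224; Q < K (proceeds forward)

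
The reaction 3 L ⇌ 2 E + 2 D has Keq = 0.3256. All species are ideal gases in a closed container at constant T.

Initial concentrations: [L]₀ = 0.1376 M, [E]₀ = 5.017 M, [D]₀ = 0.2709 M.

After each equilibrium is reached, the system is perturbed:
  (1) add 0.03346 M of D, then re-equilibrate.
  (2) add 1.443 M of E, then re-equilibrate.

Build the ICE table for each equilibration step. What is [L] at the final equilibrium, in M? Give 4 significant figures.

Q₀ = 709 vs Keq = 0.3256 ⇒ Q>K, reverse
Step 1:
                    L           E           D
  I            0.1376       5.017      0.2709
  C            0.3462     -0.2308     -0.2308
  E            0.4838       4.786     0.04012
  solve Keq expr → x = -0.1154; check Q = 0.3256
Then add 0.03346 M of D.
Step 2:
                    L           E           D
  I            0.4838       4.786     0.07358
  C           0.04182    -0.02788    -0.02788
  E            0.5256       4.758     0.04569
  solve Keq expr → x = -0.01394; check Q = 0.3256
Then add 1.443 M of E.
Step 3:
                    L           E           D
  I            0.5256       6.201     0.04569
  C           0.01379    -0.00919    -0.00919
  E            0.5394       6.192      0.0365
  solve Keq expr → x = -0.004595; check Q = 0.3256

[L]_eq = 0.5394 M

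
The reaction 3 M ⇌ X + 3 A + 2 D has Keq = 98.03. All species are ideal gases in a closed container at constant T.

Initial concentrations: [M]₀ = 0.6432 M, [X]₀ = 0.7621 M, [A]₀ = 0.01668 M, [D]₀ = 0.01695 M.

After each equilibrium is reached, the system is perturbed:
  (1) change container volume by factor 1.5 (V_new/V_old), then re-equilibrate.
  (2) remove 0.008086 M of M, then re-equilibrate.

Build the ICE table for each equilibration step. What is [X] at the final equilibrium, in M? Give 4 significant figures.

Q₀ = 3.8186e-09 vs Keq = 98.03 ⇒ Q<K, forward
Step 1:
                    M           X           A           D
  I            0.6432      0.7621     0.01668     0.01695
  C           -0.5747      0.1916      0.5747      0.3831
  E           0.06854      0.9537      0.5913      0.4001
  solve Keq expr → x = 0.1916; check Q = 98.03
Then change container volume by factor 1.5 (V_new/V_old).
Step 2:
                    M           X           A           D
  I           0.04569      0.6358      0.3942      0.2667
  C          -0.01342    0.004473     0.01342    0.008945
  E           0.03227      0.6402      0.4076      0.2757
  solve Keq expr → x = 0.004473; check Q = 98.03
Then remove 0.008086 M of M.
Step 3:
                    M           X           A           D
  I           0.02419      0.6402      0.4076      0.2757
  C          0.007119   -0.002373   -0.007119   -0.004746
  E           0.03131      0.6379      0.4005      0.2709
  solve Keq expr → x = -0.002373; check Q = 98.03

[X]_eq = 0.6379 M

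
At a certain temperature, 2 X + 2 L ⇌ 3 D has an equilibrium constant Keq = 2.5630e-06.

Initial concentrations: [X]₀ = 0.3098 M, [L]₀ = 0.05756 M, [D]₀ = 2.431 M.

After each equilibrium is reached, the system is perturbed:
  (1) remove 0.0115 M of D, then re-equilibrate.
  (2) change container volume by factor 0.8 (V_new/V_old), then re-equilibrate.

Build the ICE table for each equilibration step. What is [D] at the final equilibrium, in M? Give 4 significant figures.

Q₀ = 4.5180e+04 vs Keq = 2.5630e-06 ⇒ Q>K, reverse
Step 1:
                  X         L         D
  I          0.3098   0.05756     2.431
  C           1.601     1.601    -2.401
  E           1.911     1.659   0.02953
  solve Keq expr → x = -0.8005; check Q = 2.5630e-06
Then remove 0.0115 M of D.
Step 2:
                  X         L         D
  I           1.911     1.659   0.01803
  C       -0.007555 -0.007555   0.01133
  E           1.903     1.651   0.02936
  solve Keq expr → x = 0.003778; check Q = 2.5630e-06
Then change container volume by factor 0.8 (V_new/V_old).
Step 3:
                  X         L         D
  I           2.379     2.064    0.0367
  C        -0.00186  -0.00186  0.002789
  E           2.377     2.062   0.03949
  solve Keq expr → x = 9.2981e-04; check Q = 2.5630e-06

[D]_eq = 0.03949 M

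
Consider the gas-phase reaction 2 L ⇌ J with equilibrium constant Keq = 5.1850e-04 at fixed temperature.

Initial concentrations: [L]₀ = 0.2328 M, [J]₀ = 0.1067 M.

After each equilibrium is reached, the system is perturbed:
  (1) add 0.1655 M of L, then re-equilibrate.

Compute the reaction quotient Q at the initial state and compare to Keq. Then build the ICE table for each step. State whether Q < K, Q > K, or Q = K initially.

Q₀ = 1.969 vs Keq = 5.1850e-04 ⇒ Q>K, reverse
Step 1:
                  L         J
  Initial    0.2328    0.1067
  Change     0.2132   -0.1066
  Equil       0.446 1.0314e-04
  solve Keq expr → x = -0.1066; check Q = 5.1850e-04
Then add 0.1655 M of L.
Step 2:
                  L         J
  Initial    0.6115 1.0314e-04
  Change  -1.8126e-04 9.0630e-05
  Equil      0.6113 1.9376e-04
  solve Keq expr → x = 9.0630e-05; check Q = 5.1850e-04

Q₀ = 1.969; Q > K (proceeds reverse)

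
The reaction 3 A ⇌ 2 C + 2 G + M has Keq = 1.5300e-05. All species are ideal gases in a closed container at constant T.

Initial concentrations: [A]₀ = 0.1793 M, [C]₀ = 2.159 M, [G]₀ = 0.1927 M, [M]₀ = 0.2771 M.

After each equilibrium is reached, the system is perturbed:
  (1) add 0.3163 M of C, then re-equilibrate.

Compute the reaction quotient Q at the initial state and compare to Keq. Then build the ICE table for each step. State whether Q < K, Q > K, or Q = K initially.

Q₀ = 8.321; Q > K (proceeds reverse)

Q₀ = 8.321 vs Keq = 1.5300e-05 ⇒ Q>K, reverse
Step 1:
                   A          C          G          M
  Initial     0.1793      2.159     0.1927     0.2771
  Change      0.2868    -0.1912    -0.1912   -0.09561
  Equil       0.4661      1.968   0.001485     0.1815
  solve Keq expr → x = -0.09561; check Q = 1.5300e-05
Then add 0.3163 M of C.
Step 2:
                   A          C          G          M
  Initial     0.4661      2.284   0.001485     0.1815
  Change  3.0584e-04 -2.0389e-04 -2.0389e-04 -1.0195e-04
  Equil       0.4664      2.284   0.001281     0.1814
  solve Keq expr → x = -1.0195e-04; check Q = 1.5300e-05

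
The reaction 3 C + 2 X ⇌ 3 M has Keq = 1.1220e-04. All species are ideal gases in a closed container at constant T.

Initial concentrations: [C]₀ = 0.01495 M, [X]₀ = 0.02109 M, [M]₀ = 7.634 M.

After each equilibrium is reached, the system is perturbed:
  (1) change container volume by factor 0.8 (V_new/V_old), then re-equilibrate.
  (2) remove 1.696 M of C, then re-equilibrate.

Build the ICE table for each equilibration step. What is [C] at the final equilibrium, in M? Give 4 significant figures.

Q₀ = 2.9935e+11 vs Keq = 1.1220e-04 ⇒ Q>K, reverse
Step 1:
                   C          X          M
  I          0.01495    0.02109      7.634
  C            6.743      4.496     -6.743
  E            6.758      4.517     0.8907
  solve Keq expr → x = -2.248; check Q = 1.1220e-04
Then change container volume by factor 0.8 (V_new/V_old).
Step 2:
                   C          X          M
  I            8.448      5.646      1.113
  C          -0.1425     -0.095     0.1425
  E            8.305      5.551      1.256
  solve Keq expr → x = 0.0475; check Q = 1.1220e-04
Then remove 1.696 M of C.
Step 3:
                   C          X          M
  I            6.609      5.551      1.256
  C           0.2079     0.1386    -0.2079
  E            6.817      5.689      1.048
  solve Keq expr → x = -0.06931; check Q = 1.1220e-04

[C]_eq = 6.817 M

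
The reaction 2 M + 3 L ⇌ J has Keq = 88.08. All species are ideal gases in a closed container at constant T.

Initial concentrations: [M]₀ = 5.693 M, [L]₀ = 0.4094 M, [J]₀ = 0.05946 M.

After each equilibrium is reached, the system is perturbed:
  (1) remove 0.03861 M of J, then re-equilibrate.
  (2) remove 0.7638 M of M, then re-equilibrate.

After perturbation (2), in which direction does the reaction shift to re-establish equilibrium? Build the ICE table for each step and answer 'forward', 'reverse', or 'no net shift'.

Q₀ = 0.02674 vs Keq = 88.08 ⇒ Q<K, forward
Step 1:
                  M         L         J
  Initial     5.693    0.4094   0.05946
  Change    -0.2455   -0.3682    0.1227
  Equil       5.448   0.04116    0.1822
  solve Keq expr → x = 0.1227; check Q = 88.08
Then remove 0.03861 M of J.
Step 2:
                  M         L         J
  Initial     5.448   0.04116    0.1436
  Change  -0.002028 -0.003042  0.001014
  Equil       5.445   0.03811    0.1446
  solve Keq expr → x = 0.001014; check Q = 88.08
Then remove 0.7638 M of M.
Step 3:
                  M         L         J
  Initial     4.682   0.03811    0.1446
  Change   0.002599  0.003898 -0.001299
  Equil       4.684   0.04201    0.1433
  solve Keq expr → x = -0.001299; check Q = 88.08

Direction: reverse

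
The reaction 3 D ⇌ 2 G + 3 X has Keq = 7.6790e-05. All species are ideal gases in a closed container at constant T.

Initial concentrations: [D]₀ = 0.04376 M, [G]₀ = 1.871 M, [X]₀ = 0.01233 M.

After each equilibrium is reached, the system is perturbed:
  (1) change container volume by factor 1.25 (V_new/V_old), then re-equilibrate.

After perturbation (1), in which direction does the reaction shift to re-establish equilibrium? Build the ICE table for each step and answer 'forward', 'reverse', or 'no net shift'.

Q₀ = 0.07831 vs Keq = 7.6790e-05 ⇒ Q>K, reverse
Step 1:
                  D         G         X
  I         0.04376     1.871   0.01233
  C          0.0108 -0.007199   -0.0108
  E         0.05456     1.864  0.001531
  solve Keq expr → x = -0.0036; check Q = 7.6790e-05
Then change container volume by factor 1.25 (V_new/V_old).
Step 2:
                  D         G         X
  I         0.04365     1.491  0.001225
  C       -1.9021e-04 1.2680e-04 1.9021e-04
  E         0.04346     1.491  0.001415
  solve Keq expr → x = 6.3402e-05; check Q = 7.6790e-05

Direction: forward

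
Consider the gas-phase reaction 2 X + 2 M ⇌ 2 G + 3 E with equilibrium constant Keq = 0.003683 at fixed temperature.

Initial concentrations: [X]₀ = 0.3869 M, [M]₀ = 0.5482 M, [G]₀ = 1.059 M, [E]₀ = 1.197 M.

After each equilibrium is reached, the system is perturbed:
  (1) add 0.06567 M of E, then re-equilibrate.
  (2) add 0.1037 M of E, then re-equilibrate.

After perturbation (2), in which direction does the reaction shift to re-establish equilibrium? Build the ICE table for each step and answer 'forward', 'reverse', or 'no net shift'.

Q₀ = 42.76 vs Keq = 0.003683 ⇒ Q>K, reverse
Step 1:
                    X           M           G           E
  init         0.3869      0.5482       1.059       1.197
  Δ            0.6066      0.6066     -0.6066     -0.9098
  eq           0.9935       1.155      0.4524      0.2872
  solve Keq expr → x = -0.3033; check Q = 0.003683
Then add 0.06567 M of E.
Step 2:
                    X           M           G           E
  init         0.9935       1.155      0.4524      0.3528
  Δ           0.02828     0.02828    -0.02828    -0.04242
  eq            1.022       1.183      0.4242      0.3104
  solve Keq expr → x = -0.01414; check Q = 0.003683
Then add 0.1037 M of E.
Step 3:
                    X           M           G           E
  init          1.022       1.183      0.4242      0.4141
  Δ            0.0425      0.0425     -0.0425    -0.06375
  eq            1.064       1.226      0.3817      0.3504
  solve Keq expr → x = -0.02125; check Q = 0.003683

Direction: reverse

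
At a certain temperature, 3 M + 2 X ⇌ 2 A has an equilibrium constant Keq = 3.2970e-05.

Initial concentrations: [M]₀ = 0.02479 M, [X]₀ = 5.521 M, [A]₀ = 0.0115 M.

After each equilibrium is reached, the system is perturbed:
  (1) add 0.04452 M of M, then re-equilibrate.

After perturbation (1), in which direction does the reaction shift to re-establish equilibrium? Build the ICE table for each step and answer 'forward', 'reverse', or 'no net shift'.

Direction: forward

Q₀ = 0.2848 vs Keq = 3.2970e-05 ⇒ Q>K, reverse
Step 1:
                   M          X          A
  I          0.02479      5.521     0.0115
  C          0.01685    0.01123   -0.01123
  E          0.04164      5.532 2.6987e-04
  solve Keq expr → x = -0.005615; check Q = 3.2970e-05
Then add 0.04452 M of M.
Step 2:
                   M          X          A
  I          0.08616      5.532 2.6987e-04
  C       -7.8365e-04 -5.2243e-04 5.2243e-04
  E          0.08537      5.532 7.9230e-04
  solve Keq expr → x = 2.6122e-04; check Q = 3.2970e-05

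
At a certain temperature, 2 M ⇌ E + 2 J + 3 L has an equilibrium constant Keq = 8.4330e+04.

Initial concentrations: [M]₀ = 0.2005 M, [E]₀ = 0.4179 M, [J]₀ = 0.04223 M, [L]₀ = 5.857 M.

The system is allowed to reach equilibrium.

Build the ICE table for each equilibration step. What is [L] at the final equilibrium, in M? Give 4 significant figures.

[L]_eq = 6.145 M

Q₀ = 3.725 vs Keq = 8.4330e+04 ⇒ Q<K, forward
Step 1:
                    M           E           J           L
  I            0.2005      0.4179     0.04223       5.857
  C           -0.1917     0.09585      0.1917      0.2876
  E          0.008795      0.5138      0.2339       6.145
  solve Keq expr → x = 0.09585; check Q = 8.4330e+04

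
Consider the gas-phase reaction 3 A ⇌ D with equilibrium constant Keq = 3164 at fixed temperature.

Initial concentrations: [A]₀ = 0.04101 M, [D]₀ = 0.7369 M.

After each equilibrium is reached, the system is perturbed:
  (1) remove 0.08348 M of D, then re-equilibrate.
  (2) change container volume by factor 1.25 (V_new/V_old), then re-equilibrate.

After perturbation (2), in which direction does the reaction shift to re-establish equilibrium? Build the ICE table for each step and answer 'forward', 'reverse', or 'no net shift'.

Q₀ = 1.0684e+04 vs Keq = 3164 ⇒ Q>K, reverse
Step 1:
                  A         D
  I         0.04101    0.7369
  C         0.02033 -0.006776
  E         0.06134    0.7301
  solve Keq expr → x = -0.006776; check Q = 3164
Then remove 0.08348 M of D.
Step 2:
                  A         D
  I         0.06134    0.6466
  C       -0.002409 8.0284e-04
  E         0.05893    0.6474
  solve Keq expr → x = 8.0284e-04; check Q = 3164
Then change container volume by factor 1.25 (V_new/V_old).
Step 3:
                  A         D
  I         0.04714     0.518
  C        0.007474 -0.002491
  E         0.05462    0.5155
  solve Keq expr → x = -0.002491; check Q = 3164

Direction: reverse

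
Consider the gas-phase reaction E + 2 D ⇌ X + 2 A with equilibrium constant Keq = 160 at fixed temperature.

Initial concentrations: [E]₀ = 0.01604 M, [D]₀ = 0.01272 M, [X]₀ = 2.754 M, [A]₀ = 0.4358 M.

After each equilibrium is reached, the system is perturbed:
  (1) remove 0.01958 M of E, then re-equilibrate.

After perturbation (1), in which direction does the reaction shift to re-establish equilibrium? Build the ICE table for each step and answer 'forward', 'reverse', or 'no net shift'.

Q₀ = 2.0154e+05 vs Keq = 160 ⇒ Q>K, reverse
Step 1:
                   E          D          X          A
  I          0.01604    0.01272      2.754     0.4358
  C          0.06409     0.1282   -0.06409    -0.1282
  E          0.08013     0.1409       2.69     0.3076
  solve Keq expr → x = -0.06409; check Q = 160
Then remove 0.01958 M of E.
Step 2:
                   E          D          X          A
  I          0.06055     0.1409       2.69     0.3076
  C         0.004923   0.009847  -0.004923  -0.009847
  E          0.06547     0.1507      2.685     0.2978
  solve Keq expr → x = -0.004923; check Q = 160

Direction: reverse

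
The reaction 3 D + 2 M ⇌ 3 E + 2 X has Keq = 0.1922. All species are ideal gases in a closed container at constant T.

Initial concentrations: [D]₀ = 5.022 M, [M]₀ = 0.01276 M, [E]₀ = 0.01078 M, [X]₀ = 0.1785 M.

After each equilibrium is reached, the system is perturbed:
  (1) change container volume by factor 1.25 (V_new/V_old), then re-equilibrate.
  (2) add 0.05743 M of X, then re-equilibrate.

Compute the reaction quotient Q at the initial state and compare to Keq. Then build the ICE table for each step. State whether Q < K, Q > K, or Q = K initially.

Q₀ = 1.9355e-06; Q < K (proceeds forward)

Q₀ = 1.9355e-06 vs Keq = 0.1922 ⇒ Q<K, forward
Step 1:
                  D         M         E         X
  I           5.022   0.01276   0.01078    0.1785
  C        -0.01884  -0.01256   0.01884   0.01256
  E           5.003 1.9854e-04   0.02962    0.1911
  solve Keq expr → x = 0.006281; check Q = 0.1922
Then change container volume by factor 1.25 (V_new/V_old).
Step 2:
                  D         M         E         X
  I           4.003 1.5883e-04    0.0237    0.1528
  C               0         0         0         0
  E           4.003 1.5883e-04    0.0237    0.1528
  solve Keq expr → x = 0; check Q = 0.1922
Then add 0.05743 M of X.
Step 3:
                  D         M         E         X
  I           4.003 1.5883e-04    0.0237    0.2103
  C       8.7601e-05 5.8401e-05 -8.7601e-05 -5.8401e-05
  E           4.003 2.1724e-04   0.02361    0.2102
  solve Keq expr → x = -2.9200e-05; check Q = 0.1922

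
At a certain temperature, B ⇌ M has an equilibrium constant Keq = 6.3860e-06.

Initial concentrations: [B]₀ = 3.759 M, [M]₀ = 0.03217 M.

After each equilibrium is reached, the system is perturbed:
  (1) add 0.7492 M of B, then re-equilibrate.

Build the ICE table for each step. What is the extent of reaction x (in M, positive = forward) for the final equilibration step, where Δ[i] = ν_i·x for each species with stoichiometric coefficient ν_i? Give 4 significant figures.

Q₀ = 0.008558 vs Keq = 6.3860e-06 ⇒ Q>K, reverse
Step 1:
                    B           M
  I             3.759     0.03217
  C           0.03215    -0.03215
  E             3.791  2.4210e-05
  solve Keq expr → x = -0.03215; check Q = 6.3860e-06
Then add 0.7492 M of B.
Step 2:
                    B           M
  I              4.54  2.4210e-05
  C       -4.7844e-06  4.7844e-06
  E              4.54  2.8995e-05
  solve Keq expr → x = 4.7844e-06; check Q = 6.3860e-06

x = 4.7844e-06 M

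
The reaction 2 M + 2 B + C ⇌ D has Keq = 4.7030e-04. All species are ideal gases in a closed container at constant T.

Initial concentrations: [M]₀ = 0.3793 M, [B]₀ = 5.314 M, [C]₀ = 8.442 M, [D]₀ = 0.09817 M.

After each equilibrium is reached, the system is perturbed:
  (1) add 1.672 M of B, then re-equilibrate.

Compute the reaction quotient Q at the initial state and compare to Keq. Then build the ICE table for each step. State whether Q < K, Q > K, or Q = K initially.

Q₀ = 0.002862 vs Keq = 4.7030e-04 ⇒ Q>K, reverse
Step 1:
                    M           B           C           D
  Initial      0.3793       5.314       8.442     0.09817
  Change       0.1338      0.1338      0.0669     -0.0669
  Equil        0.5131       5.448       8.509     0.03127
  solve Keq expr → x = -0.0669; check Q = 4.7030e-04
Then add 1.672 M of B.
Step 2:
                    M           B           C           D
  Initial      0.5131        7.12       8.509     0.03127
  Change     -0.03084    -0.03084    -0.01542     0.01542
  Equil        0.4823       7.089       8.493     0.04669
  solve Keq expr → x = 0.01542; check Q = 4.7030e-04

Q₀ = 0.002862; Q > K (proceeds reverse)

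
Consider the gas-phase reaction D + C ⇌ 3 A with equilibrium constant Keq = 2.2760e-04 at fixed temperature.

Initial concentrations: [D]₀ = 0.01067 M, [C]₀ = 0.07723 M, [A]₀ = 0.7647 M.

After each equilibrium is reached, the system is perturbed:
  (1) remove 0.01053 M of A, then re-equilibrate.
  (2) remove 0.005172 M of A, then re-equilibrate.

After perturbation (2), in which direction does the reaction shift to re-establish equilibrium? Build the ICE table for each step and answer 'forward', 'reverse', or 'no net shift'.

Direction: forward

Q₀ = 542.7 vs Keq = 2.2760e-04 ⇒ Q>K, reverse
Step 1:
                   D          C          A
  init       0.01067    0.07723     0.7647
  Δ            0.246      0.246    -0.7381
  eq          0.2567     0.3233    0.02663
  solve Keq expr → x = -0.246; check Q = 2.2760e-04
Then remove 0.01053 M of A.
Step 2:
                   D          C          A
  init        0.2567     0.3233     0.0161
  Δ        -0.003439  -0.003439    0.01032
  eq          0.2533     0.3198    0.02642
  solve Keq expr → x = 0.003439; check Q = 2.2760e-04
Then remove 0.005172 M of A.
Step 3:
                   D          C          A
  init        0.2533     0.3198    0.02124
  Δ        -0.001689  -0.001689   0.005067
  eq          0.2516     0.3181    0.02631
  solve Keq expr → x = 0.001689; check Q = 2.2760e-04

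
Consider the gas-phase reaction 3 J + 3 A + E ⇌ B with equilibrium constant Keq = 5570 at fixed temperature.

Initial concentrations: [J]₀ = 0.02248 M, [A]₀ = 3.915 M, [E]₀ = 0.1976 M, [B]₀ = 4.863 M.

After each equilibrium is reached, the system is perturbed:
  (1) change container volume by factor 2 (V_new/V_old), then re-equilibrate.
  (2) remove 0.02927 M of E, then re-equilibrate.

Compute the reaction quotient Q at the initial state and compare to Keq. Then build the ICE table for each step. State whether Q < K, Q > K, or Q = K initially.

Q₀ = 3.6102e+04; Q > K (proceeds reverse)

Q₀ = 3.6102e+04 vs Keq = 5570 ⇒ Q>K, reverse
Step 1:
                    J           A           E           B
  Initial     0.02248       3.915      0.1976       4.863
  Change      0.01878     0.01878    0.006261   -0.006261
  Equil       0.04126       3.934      0.2039       4.857
  solve Keq expr → x = -0.006261; check Q = 5570
Then change container volume by factor 2 (V_new/V_old).
Step 2:
                    J           A           E           B
  Initial     0.02063       1.967      0.1019       2.428
  Change      0.05514     0.05514     0.01838    -0.01838
  Equil       0.07577       2.022      0.1203        2.41
  solve Keq expr → x = -0.01838; check Q = 5570
Then remove 0.02927 M of E.
Step 3:
                    J           A           E           B
  Initial     0.07577       2.022     0.09104        2.41
  Change     0.006448    0.006448    0.002149   -0.002149
  Equil       0.08222       2.028     0.09319       2.408
  solve Keq expr → x = -0.002149; check Q = 5570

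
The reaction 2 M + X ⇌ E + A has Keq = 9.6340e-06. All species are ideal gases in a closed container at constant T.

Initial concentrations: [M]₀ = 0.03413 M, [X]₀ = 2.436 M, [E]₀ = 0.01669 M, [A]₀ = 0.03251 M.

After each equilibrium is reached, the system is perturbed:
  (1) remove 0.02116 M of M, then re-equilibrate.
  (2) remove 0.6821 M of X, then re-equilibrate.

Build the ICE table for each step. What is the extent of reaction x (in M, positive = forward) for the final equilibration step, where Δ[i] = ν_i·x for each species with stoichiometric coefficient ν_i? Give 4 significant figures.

Q₀ = 0.1912 vs Keq = 9.6340e-06 ⇒ Q>K, reverse
Step 1:
                   M          X          E          A
  I          0.03413      2.436    0.01669    0.03251
  C          0.03337    0.01668   -0.01668   -0.01668
  E           0.0675      2.453 6.8017e-06    0.01583
  solve Keq expr → x = -0.01668; check Q = 9.6340e-06
Then remove 0.02116 M of M.
Step 2:
                   M          X          E          A
  I          0.04634      2.453 6.8017e-06    0.01583
  C       7.1888e-06 3.5944e-06 -3.5944e-06 -3.5944e-06
  E          0.04634      2.453 3.2073e-06    0.01582
  solve Keq expr → x = -3.5944e-06; check Q = 9.6340e-06
Then remove 0.6821 M of X.
Step 3:
                   M          X          E          A
  I          0.04634      1.771 3.2073e-06    0.01582
  C       1.7833e-06 8.9164e-07 -8.9164e-07 -8.9164e-07
  E          0.04635      1.771 2.3156e-06    0.01582
  solve Keq expr → x = -8.9164e-07; check Q = 9.6340e-06

x = -8.9164e-07 M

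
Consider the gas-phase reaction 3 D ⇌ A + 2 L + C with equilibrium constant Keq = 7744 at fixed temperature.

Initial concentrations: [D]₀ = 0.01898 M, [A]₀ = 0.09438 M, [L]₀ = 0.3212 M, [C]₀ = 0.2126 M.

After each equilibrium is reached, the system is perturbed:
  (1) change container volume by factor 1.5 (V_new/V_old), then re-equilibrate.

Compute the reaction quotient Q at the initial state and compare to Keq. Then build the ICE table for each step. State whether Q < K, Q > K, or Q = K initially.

Q₀ = 302.8; Q < K (proceeds forward)

Q₀ = 302.8 vs Keq = 7744 ⇒ Q<K, forward
Step 1:
                    D           A           L           C
  I           0.01898     0.09438      0.3212      0.2126
  C          -0.01229    0.004098    0.008195    0.004098
  E          0.006687     0.09848      0.3294      0.2167
  solve Keq expr → x = 0.004098; check Q = 7744
Then change container volume by factor 1.5 (V_new/V_old).
Step 2:
                    D           A           L           C
  I          0.004458     0.06565      0.2196      0.1445
  C       -5.5389e-04  1.8463e-04  3.6926e-04  1.8463e-04
  E          0.003904     0.06584        0.22      0.1446
  solve Keq expr → x = 1.8463e-04; check Q = 7744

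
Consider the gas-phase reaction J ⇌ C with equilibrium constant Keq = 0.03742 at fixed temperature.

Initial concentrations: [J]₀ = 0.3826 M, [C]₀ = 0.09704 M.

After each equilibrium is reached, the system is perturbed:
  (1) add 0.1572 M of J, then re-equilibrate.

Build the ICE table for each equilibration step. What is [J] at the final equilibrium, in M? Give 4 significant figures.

Q₀ = 0.2536 vs Keq = 0.03742 ⇒ Q>K, reverse
Step 1:
                  J         C
  I          0.3826   0.09704
  C         0.07974  -0.07974
  E          0.4623    0.0173
  solve Keq expr → x = -0.07974; check Q = 0.03742
Then add 0.1572 M of J.
Step 2:
                  J         C
  I          0.6195    0.0173
  C        -0.00567   0.00567
  E          0.6139   0.02297
  solve Keq expr → x = 0.00567; check Q = 0.03742

[J]_eq = 0.6139 M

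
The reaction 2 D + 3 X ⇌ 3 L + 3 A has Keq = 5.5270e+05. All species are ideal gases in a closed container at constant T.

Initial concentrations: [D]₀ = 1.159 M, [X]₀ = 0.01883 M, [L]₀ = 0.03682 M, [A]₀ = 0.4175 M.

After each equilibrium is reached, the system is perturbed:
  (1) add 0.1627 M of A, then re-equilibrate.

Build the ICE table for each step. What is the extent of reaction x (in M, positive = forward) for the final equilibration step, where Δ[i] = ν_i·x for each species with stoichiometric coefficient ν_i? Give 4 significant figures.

x = -3.3162e-05 M

Q₀ = 0.405 vs Keq = 5.5270e+05 ⇒ Q<K, forward
Step 1:
                    D           X           L           A
  Initial       1.159     0.01883     0.03682      0.4175
  Change     -0.01237    -0.01856     0.01856     0.01856
  Equil         1.147  2.6862e-04     0.05538      0.4361
  solve Keq expr → x = 0.006187; check Q = 5.5270e+05
Then add 0.1627 M of A.
Step 2:
                    D           X           L           A
  Initial       1.147  2.6862e-04     0.05538      0.5988
  Change   6.6324e-05  9.9487e-05 -9.9487e-05 -9.9487e-05
  Equil         1.147  3.6810e-04     0.05528      0.5987
  solve Keq expr → x = -3.3162e-05; check Q = 5.5270e+05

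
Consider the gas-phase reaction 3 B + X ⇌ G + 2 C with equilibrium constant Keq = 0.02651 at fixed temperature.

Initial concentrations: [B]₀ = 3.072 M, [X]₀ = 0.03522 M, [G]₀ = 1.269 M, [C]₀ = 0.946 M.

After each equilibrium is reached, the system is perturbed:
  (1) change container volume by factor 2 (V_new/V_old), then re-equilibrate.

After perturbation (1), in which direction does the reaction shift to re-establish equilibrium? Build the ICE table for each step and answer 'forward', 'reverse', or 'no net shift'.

Q₀ = 1.112 vs Keq = 0.02651 ⇒ Q>K, reverse
Step 1:
                    B           X           G           C
  Initial       3.072     0.03522       1.269       0.946
  Change       0.6064      0.2021     -0.2021     -0.4042
  Equil         3.678      0.2373       1.067      0.5418
  solve Keq expr → x = -0.2021; check Q = 0.02651
Then change container volume by factor 2 (V_new/V_old).
Step 2:
                    B           X           G           C
  Initial       1.839      0.1187      0.5334      0.2709
  Change      0.06797     0.02266    -0.02266    -0.04532
  Equil         1.907      0.1413      0.5108      0.2256
  solve Keq expr → x = -0.02266; check Q = 0.02651

Direction: reverse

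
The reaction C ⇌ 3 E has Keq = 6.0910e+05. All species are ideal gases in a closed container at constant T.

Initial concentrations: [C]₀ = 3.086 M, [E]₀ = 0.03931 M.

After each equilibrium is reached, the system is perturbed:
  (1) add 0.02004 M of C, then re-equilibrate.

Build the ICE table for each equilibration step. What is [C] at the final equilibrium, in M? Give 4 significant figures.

Q₀ = 1.9684e-05 vs Keq = 6.0910e+05 ⇒ Q<K, forward
Step 1:
                  C         E
  Initial     3.086   0.03931
  Change     -3.085     9.254
  Equil    0.001318     9.293
  solve Keq expr → x = 3.085; check Q = 6.0910e+05
Then add 0.02004 M of C.
Step 2:
                  C         E
  Initial   0.02136     9.293
  Change   -0.02001   0.06004
  Equil    0.001343     9.353
  solve Keq expr → x = 0.02001; check Q = 6.0910e+05

[C]_eq = 0.001343 M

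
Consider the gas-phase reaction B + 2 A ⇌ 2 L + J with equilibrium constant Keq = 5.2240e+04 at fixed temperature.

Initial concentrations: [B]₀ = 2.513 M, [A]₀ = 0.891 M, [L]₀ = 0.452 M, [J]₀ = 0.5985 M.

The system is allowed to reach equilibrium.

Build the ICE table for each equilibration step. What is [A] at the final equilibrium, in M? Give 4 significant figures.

Q₀ = 0.06129 vs Keq = 5.2240e+04 ⇒ Q<K, forward
Step 1:
                    B           A           L           J
  Initial       2.513       0.891       0.452      0.5985
  Change      -0.4434     -0.8868      0.8868      0.4434
  Equil          2.07    0.004156       1.339       1.042
  solve Keq expr → x = 0.4434; check Q = 5.2240e+04

[A]_eq = 0.004156 M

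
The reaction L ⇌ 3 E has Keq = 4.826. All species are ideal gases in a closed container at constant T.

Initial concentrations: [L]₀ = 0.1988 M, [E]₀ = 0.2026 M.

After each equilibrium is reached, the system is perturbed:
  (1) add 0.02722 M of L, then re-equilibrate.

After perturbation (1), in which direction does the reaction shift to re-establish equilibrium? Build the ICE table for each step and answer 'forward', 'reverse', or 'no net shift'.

Q₀ = 0.04183 vs Keq = 4.826 ⇒ Q<K, forward
Step 1:
                    L           E
  I            0.1988      0.2026
  C           -0.1451      0.4352
  E           0.05375      0.6378
  solve Keq expr → x = 0.1451; check Q = 4.826
Then add 0.02722 M of L.
Step 2:
                    L           E
  I           0.08097      0.6378
  C          -0.01501     0.04503
  E           0.06596      0.6828
  solve Keq expr → x = 0.01501; check Q = 4.826

Direction: forward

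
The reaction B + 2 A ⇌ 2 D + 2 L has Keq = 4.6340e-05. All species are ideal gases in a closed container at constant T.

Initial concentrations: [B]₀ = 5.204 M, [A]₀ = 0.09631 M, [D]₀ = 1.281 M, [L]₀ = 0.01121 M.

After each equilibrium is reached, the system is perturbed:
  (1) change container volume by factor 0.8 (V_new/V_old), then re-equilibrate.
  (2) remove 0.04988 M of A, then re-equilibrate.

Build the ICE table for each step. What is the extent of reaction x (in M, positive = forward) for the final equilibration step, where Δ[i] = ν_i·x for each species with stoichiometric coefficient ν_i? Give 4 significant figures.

Q₀ = 0.004272 vs Keq = 4.6340e-05 ⇒ Q>K, reverse
Step 1:
                  B         A         D         L
  init        5.204   0.09631     1.281   0.01121
  Δ        0.004956  0.009912 -0.009912 -0.009912
  eq          5.209    0.1062     1.271  0.001298
  solve Keq expr → x = -0.004956; check Q = 4.6340e-05
Then change container volume by factor 0.8 (V_new/V_old).
Step 2:
                  B         A         D         L
  init        6.511    0.1328     1.589  0.001623
  Δ       8.4661e-05 1.6932e-04 -1.6932e-04 -1.6932e-04
  eq          6.511    0.1329     1.589  0.001454
  solve Keq expr → x = -8.4661e-05; check Q = 4.6340e-05
Then remove 0.04988 M of A.
Step 3:
                  B         A         D         L
  init        6.511   0.08307     1.589  0.001454
  Δ       2.6958e-04 5.3915e-04 -5.3915e-04 -5.3915e-04
  eq          6.512   0.08361     1.588 9.1446e-04
  solve Keq expr → x = -2.6958e-04; check Q = 4.6340e-05

x = -2.6958e-04 M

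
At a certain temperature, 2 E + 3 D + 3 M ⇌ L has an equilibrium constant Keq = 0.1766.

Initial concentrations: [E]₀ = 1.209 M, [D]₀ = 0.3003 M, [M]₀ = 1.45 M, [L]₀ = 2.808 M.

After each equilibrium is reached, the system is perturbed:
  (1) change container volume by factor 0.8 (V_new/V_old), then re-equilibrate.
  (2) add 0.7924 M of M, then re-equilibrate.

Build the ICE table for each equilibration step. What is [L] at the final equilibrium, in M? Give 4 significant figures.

Q₀ = 23.27 vs Keq = 0.1766 ⇒ Q>K, reverse
Step 1:
                  E         D         M         L
  init        1.209    0.3003      1.45     2.808
  Δ          0.3888    0.5832    0.5832   -0.1944
  eq          1.598    0.8835     2.033     2.614
  solve Keq expr → x = -0.1944; check Q = 0.1766
Then change container volume by factor 0.8 (V_new/V_old).
Step 2:
                  E         D         M         L
  init        1.997     1.104     2.542     3.267
  Δ         -0.1992   -0.2988   -0.2988   0.09961
  eq          1.798    0.8056     2.243     3.367
  solve Keq expr → x = 0.09961; check Q = 0.1766
Then add 0.7924 M of M.
Step 3:
                  E         D         M         L
  init        1.798    0.8056     3.035     3.367
  Δ         -0.1009   -0.1513   -0.1513   0.05043
  eq          1.697    0.6543     2.884     3.417
  solve Keq expr → x = 0.05043; check Q = 0.1766

[L]_eq = 3.417 M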